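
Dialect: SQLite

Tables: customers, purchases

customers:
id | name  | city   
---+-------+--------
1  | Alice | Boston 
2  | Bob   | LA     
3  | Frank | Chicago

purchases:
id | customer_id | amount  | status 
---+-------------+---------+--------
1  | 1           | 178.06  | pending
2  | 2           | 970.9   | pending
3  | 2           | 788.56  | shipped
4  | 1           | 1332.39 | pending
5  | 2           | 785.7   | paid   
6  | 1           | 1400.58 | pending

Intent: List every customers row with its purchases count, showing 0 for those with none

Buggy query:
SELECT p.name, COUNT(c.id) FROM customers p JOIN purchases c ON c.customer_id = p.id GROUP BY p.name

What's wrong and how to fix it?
Bug: An inner join excludes parents with zero children

Fix: Use LEFT JOIN so parents without children still appear (COUNT(c.id) gives 0)

Corrected query:
SELECT p.name, COUNT(c.id) FROM customers p LEFT JOIN purchases c ON c.customer_id = p.id GROUP BY p.name

Result:
name  | COUNT(c.id)
------+------------
Alice | 3          
Bob   | 3          
Frank | 0          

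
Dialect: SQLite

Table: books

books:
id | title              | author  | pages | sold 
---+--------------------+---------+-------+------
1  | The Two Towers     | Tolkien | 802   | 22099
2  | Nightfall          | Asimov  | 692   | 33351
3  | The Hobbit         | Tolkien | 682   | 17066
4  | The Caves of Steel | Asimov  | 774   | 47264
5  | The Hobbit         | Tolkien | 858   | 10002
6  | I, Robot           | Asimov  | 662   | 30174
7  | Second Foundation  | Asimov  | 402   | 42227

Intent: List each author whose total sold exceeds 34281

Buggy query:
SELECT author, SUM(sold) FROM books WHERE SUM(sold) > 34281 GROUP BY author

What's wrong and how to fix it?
Bug: Aggregate functions cannot appear in a WHERE clause

Fix: Use HAVING (which filters groups after aggregation) instead of WHERE

Corrected query:
SELECT author, SUM(sold) FROM books GROUP BY author HAVING SUM(sold) > 34281

Result:
author  | SUM(sold)
--------+----------
Asimov  | 153016   
Tolkien | 49167    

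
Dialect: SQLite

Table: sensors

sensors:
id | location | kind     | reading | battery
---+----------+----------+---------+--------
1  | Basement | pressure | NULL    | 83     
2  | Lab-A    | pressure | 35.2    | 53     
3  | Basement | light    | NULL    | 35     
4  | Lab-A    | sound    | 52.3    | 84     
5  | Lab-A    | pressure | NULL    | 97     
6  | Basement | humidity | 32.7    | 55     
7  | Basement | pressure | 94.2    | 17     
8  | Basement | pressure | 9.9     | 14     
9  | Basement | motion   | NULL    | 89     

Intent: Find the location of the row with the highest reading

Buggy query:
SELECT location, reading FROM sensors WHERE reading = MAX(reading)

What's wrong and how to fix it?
Bug: WHERE is evaluated per row; an aggregate over the whole table isn't defined there

Fix: Use a subquery: WHERE reading = (SELECT MAX(reading) FROM sensors)

Corrected query:
SELECT location, reading FROM sensors WHERE reading = (SELECT MAX(reading) FROM sensors)

Result:
location | reading
---------+--------
Basement | 94.2   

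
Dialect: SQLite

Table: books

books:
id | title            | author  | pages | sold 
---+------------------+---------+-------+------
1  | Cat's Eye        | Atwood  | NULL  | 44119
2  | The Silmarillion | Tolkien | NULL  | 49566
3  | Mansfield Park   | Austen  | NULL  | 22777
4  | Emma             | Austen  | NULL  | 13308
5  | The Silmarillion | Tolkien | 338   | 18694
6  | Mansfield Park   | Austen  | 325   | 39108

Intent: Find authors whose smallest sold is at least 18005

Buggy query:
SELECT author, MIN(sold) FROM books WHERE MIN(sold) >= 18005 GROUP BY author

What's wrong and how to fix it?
Bug: Aggregates like MIN are computed per group after WHERE runs

Fix: Replace WHERE with HAVING after the GROUP BY

Corrected query:
SELECT author, MIN(sold) FROM books GROUP BY author HAVING MIN(sold) >= 18005

Result:
author  | MIN(sold)
--------+----------
Atwood  | 44119    
Tolkien | 18694    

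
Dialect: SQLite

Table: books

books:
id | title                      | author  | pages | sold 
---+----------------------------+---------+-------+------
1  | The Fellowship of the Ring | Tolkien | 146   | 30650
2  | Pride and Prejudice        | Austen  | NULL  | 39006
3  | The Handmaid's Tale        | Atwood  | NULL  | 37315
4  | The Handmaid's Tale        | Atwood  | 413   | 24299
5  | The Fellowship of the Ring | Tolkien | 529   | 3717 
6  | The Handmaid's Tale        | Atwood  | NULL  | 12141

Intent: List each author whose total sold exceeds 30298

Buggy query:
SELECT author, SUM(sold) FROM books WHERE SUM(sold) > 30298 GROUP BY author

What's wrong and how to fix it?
Bug: SUM(sold) is an aggregate, but WHERE filters rows before aggregation

Fix: Use HAVING (which filters groups after aggregation) instead of WHERE

Corrected query:
SELECT author, SUM(sold) FROM books GROUP BY author HAVING SUM(sold) > 30298

Result:
author  | SUM(sold)
--------+----------
Atwood  | 73755    
Austen  | 39006    
Tolkien | 34367    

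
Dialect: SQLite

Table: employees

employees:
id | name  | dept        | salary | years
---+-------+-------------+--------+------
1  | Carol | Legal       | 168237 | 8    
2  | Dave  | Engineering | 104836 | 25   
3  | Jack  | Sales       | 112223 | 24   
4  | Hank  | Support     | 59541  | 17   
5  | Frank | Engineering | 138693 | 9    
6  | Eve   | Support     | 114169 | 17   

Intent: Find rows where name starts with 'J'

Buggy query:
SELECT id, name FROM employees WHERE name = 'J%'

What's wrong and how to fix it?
Bug: '=' compares the literal string including the % character; pattern matching needs LIKE

Fix: Replace '=' with LIKE so 'J%' is treated as a pattern

Corrected query:
SELECT id, name FROM employees WHERE name LIKE 'J%'

Result:
id | name
---+-----
3  | Jack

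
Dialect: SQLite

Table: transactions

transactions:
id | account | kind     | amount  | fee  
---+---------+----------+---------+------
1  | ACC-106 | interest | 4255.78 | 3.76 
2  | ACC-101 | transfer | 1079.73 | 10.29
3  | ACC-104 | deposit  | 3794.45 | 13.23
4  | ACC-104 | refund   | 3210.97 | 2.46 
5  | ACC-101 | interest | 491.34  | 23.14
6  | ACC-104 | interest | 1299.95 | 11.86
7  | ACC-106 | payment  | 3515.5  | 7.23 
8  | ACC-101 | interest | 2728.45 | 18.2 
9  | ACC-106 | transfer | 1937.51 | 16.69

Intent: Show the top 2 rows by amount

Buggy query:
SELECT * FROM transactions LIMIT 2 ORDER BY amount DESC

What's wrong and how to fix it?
Bug: LIMIT must come after ORDER BY

Fix: Swap the clauses: ORDER BY first, then LIMIT

Corrected query:
SELECT * FROM transactions ORDER BY amount DESC LIMIT 2

Result:
id | account | kind     | amount  | fee  
---+---------+----------+---------+------
1  | ACC-106 | interest | 4255.78 | 3.76 
3  | ACC-104 | deposit  | 3794.45 | 13.23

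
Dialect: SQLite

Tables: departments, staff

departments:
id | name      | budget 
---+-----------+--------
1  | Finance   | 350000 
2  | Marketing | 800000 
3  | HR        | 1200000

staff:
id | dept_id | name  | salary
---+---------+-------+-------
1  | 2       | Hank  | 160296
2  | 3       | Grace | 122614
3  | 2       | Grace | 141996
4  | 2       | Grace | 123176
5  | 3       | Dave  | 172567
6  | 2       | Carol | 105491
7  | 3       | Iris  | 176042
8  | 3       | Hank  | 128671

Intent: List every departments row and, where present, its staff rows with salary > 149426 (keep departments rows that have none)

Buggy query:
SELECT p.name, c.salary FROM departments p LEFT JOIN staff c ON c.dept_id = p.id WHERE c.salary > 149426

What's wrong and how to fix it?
Bug: A WHERE condition on the right-hand table after LEFT JOIN drops unmatched parents

Fix: Move the right-table condition into the ON clause so unmatched parents are kept

Corrected query:
SELECT p.name, c.salary FROM departments p LEFT JOIN staff c ON c.dept_id = p.id AND c.salary > 149426

Result:
name      | salary
----------+-------
Finance   | NULL  
Marketing | 160296
HR        | 172567
HR        | 176042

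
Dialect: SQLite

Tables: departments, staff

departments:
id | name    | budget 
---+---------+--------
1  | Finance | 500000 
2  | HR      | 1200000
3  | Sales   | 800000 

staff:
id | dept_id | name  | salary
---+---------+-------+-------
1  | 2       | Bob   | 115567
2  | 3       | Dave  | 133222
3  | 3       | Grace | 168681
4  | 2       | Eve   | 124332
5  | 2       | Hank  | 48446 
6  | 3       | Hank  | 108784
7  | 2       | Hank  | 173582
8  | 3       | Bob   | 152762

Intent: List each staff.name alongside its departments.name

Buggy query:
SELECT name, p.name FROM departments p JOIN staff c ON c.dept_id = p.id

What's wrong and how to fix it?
Bug: Both tables have a 'name' column; the unqualified reference is ambiguous

Fix: Prefix ambiguous columns with the table alias

Corrected query:
SELECT c.name, p.name FROM departments p JOIN staff c ON c.dept_id = p.id

Result:
name  | name 
------+------
Bob   | HR   
Dave  | Sales
Grace | Sales
Eve   | HR   
Hank  | HR   
Hank  | Sales
Hank  | HR   
Bob   | Sales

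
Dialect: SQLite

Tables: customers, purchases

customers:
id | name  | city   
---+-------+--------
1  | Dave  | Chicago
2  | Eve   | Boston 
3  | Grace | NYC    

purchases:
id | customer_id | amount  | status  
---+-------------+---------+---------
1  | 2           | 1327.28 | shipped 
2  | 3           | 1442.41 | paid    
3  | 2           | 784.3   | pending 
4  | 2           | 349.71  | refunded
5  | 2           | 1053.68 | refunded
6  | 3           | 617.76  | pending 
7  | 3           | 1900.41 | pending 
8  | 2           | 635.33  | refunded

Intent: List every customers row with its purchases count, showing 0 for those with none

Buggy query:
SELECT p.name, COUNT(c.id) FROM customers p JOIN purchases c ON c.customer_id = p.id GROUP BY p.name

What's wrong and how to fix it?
Bug: An inner join excludes parents with zero children

Fix: Switch to LEFT JOIN to retain unmatched parent rows

Corrected query:
SELECT p.name, COUNT(c.id) FROM customers p LEFT JOIN purchases c ON c.customer_id = p.id GROUP BY p.name

Result:
name  | COUNT(c.id)
------+------------
Dave  | 0          
Eve   | 5          
Grace | 3          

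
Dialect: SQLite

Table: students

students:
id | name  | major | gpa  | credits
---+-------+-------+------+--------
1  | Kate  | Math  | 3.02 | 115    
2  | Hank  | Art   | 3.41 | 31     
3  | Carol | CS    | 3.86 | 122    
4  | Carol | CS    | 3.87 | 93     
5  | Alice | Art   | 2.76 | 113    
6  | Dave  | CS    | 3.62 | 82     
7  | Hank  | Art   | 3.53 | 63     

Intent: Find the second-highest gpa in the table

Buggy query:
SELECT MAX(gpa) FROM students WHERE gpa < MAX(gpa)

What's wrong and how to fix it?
Bug: The inner MAX is an aggregate inside WHERE, which is not allowed

Fix: Compute the overall MAX in a subquery, then take MAX of rows below it

Corrected query:
SELECT MAX(gpa) FROM students WHERE gpa < (SELECT MAX(gpa) FROM students)

Result:
MAX(gpa)
--------
3.86    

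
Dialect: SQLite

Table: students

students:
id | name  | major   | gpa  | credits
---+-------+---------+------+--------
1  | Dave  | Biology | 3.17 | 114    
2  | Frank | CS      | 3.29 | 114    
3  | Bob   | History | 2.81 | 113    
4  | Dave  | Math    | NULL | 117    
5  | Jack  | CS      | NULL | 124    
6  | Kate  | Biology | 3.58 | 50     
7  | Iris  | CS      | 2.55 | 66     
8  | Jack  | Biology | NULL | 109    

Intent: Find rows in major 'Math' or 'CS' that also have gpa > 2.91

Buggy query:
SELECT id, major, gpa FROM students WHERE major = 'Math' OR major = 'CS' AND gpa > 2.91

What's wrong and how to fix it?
Bug: AND binds tighter than OR, so this parses as major = 'Math' OR (major = 'CS' AND gpa > 2.91)

Fix: Group the OR with parentheses (or use IN), then AND the threshold

Corrected query:
SELECT id, major, gpa FROM students WHERE (major = 'Math' OR major = 'CS') AND gpa > 2.91

Result:
id | major | gpa 
---+-------+-----
2  | CS    | 3.29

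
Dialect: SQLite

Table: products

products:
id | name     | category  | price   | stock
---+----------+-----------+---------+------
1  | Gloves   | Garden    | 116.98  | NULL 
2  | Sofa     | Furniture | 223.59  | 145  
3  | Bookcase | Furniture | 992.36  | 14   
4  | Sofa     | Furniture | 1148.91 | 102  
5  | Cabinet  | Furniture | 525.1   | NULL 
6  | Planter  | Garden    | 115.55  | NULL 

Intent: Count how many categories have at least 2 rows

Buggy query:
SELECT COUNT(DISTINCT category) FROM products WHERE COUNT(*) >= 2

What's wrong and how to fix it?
Bug: COUNT(*) cannot appear in WHERE; the per-group count doesn't exist yet

Fix: Group first with HAVING COUNT(*) >= 2, then COUNT the resulting groups

Corrected query:
SELECT COUNT(*) FROM (SELECT category FROM products GROUP BY category HAVING COUNT(*) >= 2)

Result:
COUNT(*)
--------
2       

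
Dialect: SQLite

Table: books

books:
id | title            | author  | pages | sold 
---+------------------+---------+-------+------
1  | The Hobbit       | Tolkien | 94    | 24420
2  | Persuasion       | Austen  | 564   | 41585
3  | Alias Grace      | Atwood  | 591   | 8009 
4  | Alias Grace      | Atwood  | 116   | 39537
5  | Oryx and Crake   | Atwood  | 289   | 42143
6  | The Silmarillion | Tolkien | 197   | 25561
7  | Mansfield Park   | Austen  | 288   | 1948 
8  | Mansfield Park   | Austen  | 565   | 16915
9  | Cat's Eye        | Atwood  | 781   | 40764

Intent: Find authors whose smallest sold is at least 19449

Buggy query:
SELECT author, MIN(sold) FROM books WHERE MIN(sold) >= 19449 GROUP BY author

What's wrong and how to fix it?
Bug: Aggregates like MIN are computed per group after WHERE runs

Fix: Use HAVING for the per-group MIN condition

Corrected query:
SELECT author, MIN(sold) FROM books GROUP BY author HAVING MIN(sold) >= 19449

Result:
author  | MIN(sold)
--------+----------
Tolkien | 24420    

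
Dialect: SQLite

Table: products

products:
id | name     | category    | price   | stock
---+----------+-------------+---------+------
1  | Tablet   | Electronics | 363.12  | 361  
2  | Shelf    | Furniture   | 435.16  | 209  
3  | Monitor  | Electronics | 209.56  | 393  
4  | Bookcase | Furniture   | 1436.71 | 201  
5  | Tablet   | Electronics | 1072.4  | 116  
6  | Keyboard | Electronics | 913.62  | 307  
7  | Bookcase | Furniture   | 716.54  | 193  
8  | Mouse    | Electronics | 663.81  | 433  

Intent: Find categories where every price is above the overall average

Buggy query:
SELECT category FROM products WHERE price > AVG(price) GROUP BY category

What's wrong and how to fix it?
Bug: AVG() is an aggregate; it can't sit directly in WHERE

Fix: Use a subquery for AVG and a HAVING MIN(...) filter so the condition holds for every row in the group

Corrected query:
SELECT category FROM products GROUP BY category HAVING MIN(price) > (SELECT AVG(price) FROM products)

Result:
(no rows)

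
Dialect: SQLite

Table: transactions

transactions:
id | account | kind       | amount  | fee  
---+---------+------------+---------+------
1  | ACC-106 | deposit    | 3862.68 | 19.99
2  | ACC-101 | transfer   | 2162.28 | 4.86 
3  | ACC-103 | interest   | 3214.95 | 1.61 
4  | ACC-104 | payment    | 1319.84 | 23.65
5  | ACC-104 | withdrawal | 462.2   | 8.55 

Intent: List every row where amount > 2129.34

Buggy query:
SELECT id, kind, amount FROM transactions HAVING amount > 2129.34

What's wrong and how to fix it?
Bug: This is a non-aggregate query (no GROUP BY, no aggregates), so in SQLite the HAVING clause is invalid here; a row-level condition belongs in WHERE

Fix: Use WHERE for row-level filtering

Corrected query:
SELECT id, kind, amount FROM transactions WHERE amount > 2129.34

Result:
id | kind     | amount 
---+----------+--------
1  | deposit  | 3862.68
2  | transfer | 2162.28
3  | interest | 3214.95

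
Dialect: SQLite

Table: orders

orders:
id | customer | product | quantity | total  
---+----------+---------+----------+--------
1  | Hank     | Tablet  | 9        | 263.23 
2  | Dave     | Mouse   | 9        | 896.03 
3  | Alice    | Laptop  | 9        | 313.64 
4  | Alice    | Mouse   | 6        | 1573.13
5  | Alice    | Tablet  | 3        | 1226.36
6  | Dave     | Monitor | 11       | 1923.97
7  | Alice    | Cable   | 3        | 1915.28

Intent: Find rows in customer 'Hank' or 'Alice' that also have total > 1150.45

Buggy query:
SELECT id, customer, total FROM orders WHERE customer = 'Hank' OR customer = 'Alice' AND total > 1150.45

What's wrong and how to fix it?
Bug: Without parentheses, AND is evaluated before OR, so the total filter only applies to the 'Alice' branch

Fix: Add parentheses around the OR so the AND applies to both alternatives

Corrected query:
SELECT id, customer, total FROM orders WHERE (customer = 'Hank' OR customer = 'Alice') AND total > 1150.45

Result:
id | customer | total  
---+----------+--------
4  | Alice    | 1573.13
5  | Alice    | 1226.36
7  | Alice    | 1915.28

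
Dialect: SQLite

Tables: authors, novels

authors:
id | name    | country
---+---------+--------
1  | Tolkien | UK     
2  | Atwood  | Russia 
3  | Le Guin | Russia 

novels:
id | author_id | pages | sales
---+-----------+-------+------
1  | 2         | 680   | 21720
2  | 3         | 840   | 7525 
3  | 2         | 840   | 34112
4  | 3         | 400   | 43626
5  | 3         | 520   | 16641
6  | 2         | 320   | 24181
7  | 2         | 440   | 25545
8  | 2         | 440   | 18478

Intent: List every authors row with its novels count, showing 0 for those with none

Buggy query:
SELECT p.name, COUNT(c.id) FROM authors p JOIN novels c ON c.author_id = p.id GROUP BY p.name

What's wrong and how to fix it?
Bug: INNER JOIN drops authors rows that have no matching novels rows

Fix: Use LEFT JOIN so parents without children still appear (COUNT(c.id) gives 0)

Corrected query:
SELECT p.name, COUNT(c.id) FROM authors p LEFT JOIN novels c ON c.author_id = p.id GROUP BY p.name

Result:
name    | COUNT(c.id)
--------+------------
Atwood  | 5          
Le Guin | 3          
Tolkien | 0          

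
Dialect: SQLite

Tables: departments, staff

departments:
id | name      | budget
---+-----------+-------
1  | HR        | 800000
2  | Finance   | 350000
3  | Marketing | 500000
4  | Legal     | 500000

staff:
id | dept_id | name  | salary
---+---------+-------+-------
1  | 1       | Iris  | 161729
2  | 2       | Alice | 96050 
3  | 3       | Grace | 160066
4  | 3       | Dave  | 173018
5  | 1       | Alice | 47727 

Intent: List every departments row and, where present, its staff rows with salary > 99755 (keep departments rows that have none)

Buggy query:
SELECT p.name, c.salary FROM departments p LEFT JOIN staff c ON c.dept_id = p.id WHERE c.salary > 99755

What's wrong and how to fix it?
Bug: Filtering c.salary in WHERE discards the NULL rows produced by LEFT JOIN, turning it into an inner join

Fix: Move the right-table condition into the ON clause so unmatched parents are kept

Corrected query:
SELECT p.name, c.salary FROM departments p LEFT JOIN staff c ON c.dept_id = p.id AND c.salary > 99755

Result:
name      | salary
----------+-------
HR        | 161729
Finance   | NULL  
Marketing | 160066
Marketing | 173018
Legal     | NULL  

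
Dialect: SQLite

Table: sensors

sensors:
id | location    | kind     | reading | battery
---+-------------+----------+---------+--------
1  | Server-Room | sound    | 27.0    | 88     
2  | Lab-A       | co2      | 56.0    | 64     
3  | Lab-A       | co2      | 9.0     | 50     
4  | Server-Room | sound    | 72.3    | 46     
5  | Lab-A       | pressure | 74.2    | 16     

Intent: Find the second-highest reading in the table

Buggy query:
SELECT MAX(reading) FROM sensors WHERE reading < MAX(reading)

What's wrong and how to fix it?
Bug: MAX(reading) on the right of the comparison is an aggregate-in-WHERE error

Fix: Compute the overall MAX in a subquery, then take MAX of rows below it

Corrected query:
SELECT MAX(reading) FROM sensors WHERE reading < (SELECT MAX(reading) FROM sensors)

Result:
MAX(reading)
------------
72.3        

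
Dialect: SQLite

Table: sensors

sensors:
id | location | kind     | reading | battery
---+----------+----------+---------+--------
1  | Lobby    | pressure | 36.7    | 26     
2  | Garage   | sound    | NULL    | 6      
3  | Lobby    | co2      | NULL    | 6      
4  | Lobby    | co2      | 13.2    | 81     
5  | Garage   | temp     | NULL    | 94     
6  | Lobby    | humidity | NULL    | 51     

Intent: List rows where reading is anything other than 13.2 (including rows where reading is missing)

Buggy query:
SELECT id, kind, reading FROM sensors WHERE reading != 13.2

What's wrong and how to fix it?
Bug: 'reading != 13.2' is unknown when reading is NULL, so NULL rows are silently excluded

Fix: Add an explicit OR reading IS NULL to include the missing-value rows

Corrected query:
SELECT id, kind, reading FROM sensors WHERE reading != 13.2 OR reading IS NULL

Result:
id | kind     | reading
---+----------+--------
1  | pressure | 36.7   
2  | sound    | NULL   
3  | co2      | NULL   
5  | temp     | NULL   
6  | humidity | NULL   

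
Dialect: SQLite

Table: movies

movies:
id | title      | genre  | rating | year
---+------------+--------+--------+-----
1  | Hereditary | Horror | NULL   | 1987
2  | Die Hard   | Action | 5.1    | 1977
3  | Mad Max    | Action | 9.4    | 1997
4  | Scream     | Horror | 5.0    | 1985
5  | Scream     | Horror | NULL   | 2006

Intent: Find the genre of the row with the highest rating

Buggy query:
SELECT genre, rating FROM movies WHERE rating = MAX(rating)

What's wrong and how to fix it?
Bug: WHERE is evaluated per row; an aggregate over the whole table isn't defined there

Fix: Wrap MAX in a scalar subquery so WHERE compares against a single value

Corrected query:
SELECT genre, rating FROM movies WHERE rating = (SELECT MAX(rating) FROM movies)

Result:
genre  | rating
-------+-------
Action | 9.4   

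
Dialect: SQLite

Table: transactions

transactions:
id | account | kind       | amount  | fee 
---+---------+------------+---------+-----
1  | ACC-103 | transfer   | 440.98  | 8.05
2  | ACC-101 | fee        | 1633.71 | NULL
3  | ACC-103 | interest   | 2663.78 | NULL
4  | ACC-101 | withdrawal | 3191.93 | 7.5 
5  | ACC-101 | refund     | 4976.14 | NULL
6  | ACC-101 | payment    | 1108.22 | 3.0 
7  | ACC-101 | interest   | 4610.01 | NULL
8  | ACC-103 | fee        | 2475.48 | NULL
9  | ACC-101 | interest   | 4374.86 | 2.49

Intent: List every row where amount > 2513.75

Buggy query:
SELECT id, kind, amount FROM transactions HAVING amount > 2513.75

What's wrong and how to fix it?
Bug: This is a non-aggregate query (no GROUP BY, no aggregates), so in SQLite the HAVING clause is invalid here; a row-level condition belongs in WHERE

Fix: Replace HAVING with WHERE since the condition applies to individual rows

Corrected query:
SELECT id, kind, amount FROM transactions WHERE amount > 2513.75

Result:
id | kind       | amount 
---+------------+--------
3  | interest   | 2663.78
4  | withdrawal | 3191.93
5  | refund     | 4976.14
7  | interest   | 4610.01
9  | interest   | 4374.86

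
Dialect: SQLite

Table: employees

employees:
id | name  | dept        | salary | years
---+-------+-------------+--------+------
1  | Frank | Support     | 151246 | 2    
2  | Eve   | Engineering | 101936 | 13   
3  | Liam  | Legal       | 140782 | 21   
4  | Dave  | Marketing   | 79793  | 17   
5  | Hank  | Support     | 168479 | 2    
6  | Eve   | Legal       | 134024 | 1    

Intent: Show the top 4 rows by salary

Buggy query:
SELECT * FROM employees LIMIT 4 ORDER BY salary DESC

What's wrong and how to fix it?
Bug: LIMIT must come after ORDER BY

Fix: Swap the clauses: ORDER BY first, then LIMIT

Corrected query:
SELECT * FROM employees ORDER BY salary DESC LIMIT 4

Result:
id | name  | dept    | salary | years
---+-------+---------+--------+------
5  | Hank  | Support | 168479 | 2    
1  | Frank | Support | 151246 | 2    
3  | Liam  | Legal   | 140782 | 21   
6  | Eve   | Legal   | 134024 | 1    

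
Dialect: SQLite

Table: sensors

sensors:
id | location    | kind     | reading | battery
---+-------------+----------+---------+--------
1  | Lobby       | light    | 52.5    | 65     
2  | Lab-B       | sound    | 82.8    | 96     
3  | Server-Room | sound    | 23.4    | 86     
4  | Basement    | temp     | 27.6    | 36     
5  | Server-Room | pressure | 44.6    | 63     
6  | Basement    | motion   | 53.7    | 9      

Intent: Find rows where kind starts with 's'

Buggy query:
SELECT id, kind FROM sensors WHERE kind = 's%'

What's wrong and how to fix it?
Bug: Wildcards only work with LIKE; '=' treats '%' as a literal character

Fix: Use LIKE for wildcard pattern matching

Corrected query:
SELECT id, kind FROM sensors WHERE kind LIKE 's%'

Result:
id | kind 
---+------
2  | sound
3  | sound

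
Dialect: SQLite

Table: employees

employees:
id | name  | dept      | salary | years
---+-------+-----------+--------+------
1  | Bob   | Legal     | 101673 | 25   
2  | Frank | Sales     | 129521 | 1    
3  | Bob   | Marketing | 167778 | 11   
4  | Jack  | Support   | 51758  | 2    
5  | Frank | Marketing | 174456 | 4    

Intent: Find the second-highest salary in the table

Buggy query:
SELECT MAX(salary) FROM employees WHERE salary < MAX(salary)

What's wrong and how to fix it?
Bug: MAX(salary) on the right of the comparison is an aggregate-in-WHERE error

Fix: Compute the overall MAX in a subquery, then take MAX of rows below it

Corrected query:
SELECT MAX(salary) FROM employees WHERE salary < (SELECT MAX(salary) FROM employees)

Result:
MAX(salary)
-----------
167778     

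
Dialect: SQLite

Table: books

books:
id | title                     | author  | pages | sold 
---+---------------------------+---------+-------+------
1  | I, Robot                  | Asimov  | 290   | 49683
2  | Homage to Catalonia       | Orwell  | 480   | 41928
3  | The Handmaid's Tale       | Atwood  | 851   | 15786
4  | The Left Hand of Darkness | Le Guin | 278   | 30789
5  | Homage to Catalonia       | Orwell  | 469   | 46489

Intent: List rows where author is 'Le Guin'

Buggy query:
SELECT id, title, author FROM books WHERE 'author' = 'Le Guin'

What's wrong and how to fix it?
Bug: 'author' in single quotes is a string literal, not the column; the comparison is literal-vs-literal and never true

Fix: Reference the column as author without single quotes

Corrected query:
SELECT id, title, author FROM books WHERE author = 'Le Guin'

Result:
id | title                     | author 
---+---------------------------+--------
4  | The Left Hand of Darkness | Le Guin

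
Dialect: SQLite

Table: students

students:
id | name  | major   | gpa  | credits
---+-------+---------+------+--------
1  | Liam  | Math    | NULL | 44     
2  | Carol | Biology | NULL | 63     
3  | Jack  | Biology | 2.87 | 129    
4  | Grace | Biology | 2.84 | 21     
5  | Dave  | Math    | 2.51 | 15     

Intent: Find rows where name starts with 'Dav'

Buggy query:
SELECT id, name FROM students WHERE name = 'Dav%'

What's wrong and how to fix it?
Bug: '=' compares the literal string including the % character; pattern matching needs LIKE

Fix: Use LIKE for wildcard pattern matching

Corrected query:
SELECT id, name FROM students WHERE name LIKE 'Dav%'

Result:
id | name
---+-----
5  | Dave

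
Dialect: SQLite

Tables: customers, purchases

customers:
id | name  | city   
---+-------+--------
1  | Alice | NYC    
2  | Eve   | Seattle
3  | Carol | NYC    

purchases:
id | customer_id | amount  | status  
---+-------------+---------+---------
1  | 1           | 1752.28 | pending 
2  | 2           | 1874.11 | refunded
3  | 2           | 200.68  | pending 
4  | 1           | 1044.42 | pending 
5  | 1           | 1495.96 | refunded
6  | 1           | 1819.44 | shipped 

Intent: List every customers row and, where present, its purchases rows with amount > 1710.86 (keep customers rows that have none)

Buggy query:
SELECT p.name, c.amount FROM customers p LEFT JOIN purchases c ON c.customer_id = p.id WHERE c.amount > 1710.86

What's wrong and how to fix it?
Bug: Filtering c.amount in WHERE discards the NULL rows produced by LEFT JOIN, turning it into an inner join

Fix: Put 'c.amount > 1710.86' in the JOIN's ON clause instead of WHERE

Corrected query:
SELECT p.name, c.amount FROM customers p LEFT JOIN purchases c ON c.customer_id = p.id AND c.amount > 1710.86

Result:
name  | amount 
------+--------
Alice | 1752.28
Alice | 1819.44
Eve   | 1874.11
Carol | NULL   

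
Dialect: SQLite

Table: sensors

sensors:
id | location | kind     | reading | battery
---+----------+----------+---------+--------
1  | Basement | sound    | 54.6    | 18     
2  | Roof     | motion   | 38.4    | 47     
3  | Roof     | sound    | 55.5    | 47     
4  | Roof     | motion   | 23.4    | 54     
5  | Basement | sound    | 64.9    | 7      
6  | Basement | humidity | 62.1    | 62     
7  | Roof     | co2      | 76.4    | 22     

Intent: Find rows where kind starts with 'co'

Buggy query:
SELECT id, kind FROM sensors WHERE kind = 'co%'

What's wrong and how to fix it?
Bug: Wildcards only work with LIKE; '=' treats '%' as a literal character

Fix: Replace '=' with LIKE so 'co%' is treated as a pattern

Corrected query:
SELECT id, kind FROM sensors WHERE kind LIKE 'co%'

Result:
id | kind
---+-----
7  | co2 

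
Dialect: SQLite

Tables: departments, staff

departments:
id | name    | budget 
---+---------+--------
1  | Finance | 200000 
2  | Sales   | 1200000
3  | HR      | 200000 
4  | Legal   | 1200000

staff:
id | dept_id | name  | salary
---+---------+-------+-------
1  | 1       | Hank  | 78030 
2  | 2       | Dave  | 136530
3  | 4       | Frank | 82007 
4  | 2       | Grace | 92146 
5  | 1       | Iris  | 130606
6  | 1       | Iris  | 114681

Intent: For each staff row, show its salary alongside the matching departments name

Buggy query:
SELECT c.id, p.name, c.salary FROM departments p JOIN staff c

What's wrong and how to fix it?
Bug: Missing join condition: each staff row is matched to all departments rows instead of just its own

Fix: Specify the join condition linking the foreign key to the parent id

Corrected query:
SELECT c.id, p.name, c.salary FROM departments p JOIN staff c ON c.dept_id = p.id

Result:
id | name    | salary
---+---------+-------
1  | Finance | 78030 
2  | Sales   | 136530
3  | Legal   | 82007 
4  | Sales   | 92146 
5  | Finance | 130606
6  | Finance | 114681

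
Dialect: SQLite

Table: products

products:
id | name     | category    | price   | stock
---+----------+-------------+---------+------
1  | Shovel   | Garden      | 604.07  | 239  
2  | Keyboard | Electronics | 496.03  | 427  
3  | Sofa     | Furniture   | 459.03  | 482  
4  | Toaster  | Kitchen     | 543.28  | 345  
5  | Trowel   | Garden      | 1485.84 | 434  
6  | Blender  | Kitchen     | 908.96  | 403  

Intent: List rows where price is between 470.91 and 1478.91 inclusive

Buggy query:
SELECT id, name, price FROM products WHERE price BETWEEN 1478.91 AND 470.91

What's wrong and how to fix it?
Bug: The bounds are reversed; BETWEEN a AND b requires a <= b to match anything

Fix: Swap the bounds so the smaller value comes first

Corrected query:
SELECT id, name, price FROM products WHERE price BETWEEN 470.91 AND 1478.91

Result:
id | name     | price 
---+----------+-------
1  | Shovel   | 604.07
2  | Keyboard | 496.03
4  | Toaster  | 543.28
6  | Blender  | 908.96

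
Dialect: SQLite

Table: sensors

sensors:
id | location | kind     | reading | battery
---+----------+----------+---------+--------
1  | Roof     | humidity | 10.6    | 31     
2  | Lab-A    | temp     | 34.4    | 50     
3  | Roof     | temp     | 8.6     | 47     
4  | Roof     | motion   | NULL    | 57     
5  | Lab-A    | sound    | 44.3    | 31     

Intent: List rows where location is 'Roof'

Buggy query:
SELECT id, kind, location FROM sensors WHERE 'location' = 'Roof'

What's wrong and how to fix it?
Bug: 'location' in single quotes is a string literal, not the column; the comparison is literal-vs-literal and never true

Fix: Remove the quotes around the column name (or use double quotes for an identifier)

Corrected query:
SELECT id, kind, location FROM sensors WHERE location = 'Roof'

Result:
id | kind     | location
---+----------+---------
1  | humidity | Roof    
3  | temp     | Roof    
4  | motion   | Roof    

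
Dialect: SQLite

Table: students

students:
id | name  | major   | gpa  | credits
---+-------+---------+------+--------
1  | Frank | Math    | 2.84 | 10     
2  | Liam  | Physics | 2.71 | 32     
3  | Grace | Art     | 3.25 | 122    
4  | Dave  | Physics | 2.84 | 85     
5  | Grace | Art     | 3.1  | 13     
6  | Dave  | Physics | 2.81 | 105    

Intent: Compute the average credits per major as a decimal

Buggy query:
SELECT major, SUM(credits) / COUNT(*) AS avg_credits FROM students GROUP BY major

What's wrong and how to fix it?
Bug: Both operands are integers, so '/' performs integer division and truncates

Fix: Cast one side to REAL so the division keeps the fractional part

Corrected query:
SELECT major, SUM(credits) * 1.0 / COUNT(*) AS avg_credits FROM students GROUP BY major

Result:
major   | avg_credits
--------+------------
Art     | 67.5       
Math    | 10         
Physics | 74         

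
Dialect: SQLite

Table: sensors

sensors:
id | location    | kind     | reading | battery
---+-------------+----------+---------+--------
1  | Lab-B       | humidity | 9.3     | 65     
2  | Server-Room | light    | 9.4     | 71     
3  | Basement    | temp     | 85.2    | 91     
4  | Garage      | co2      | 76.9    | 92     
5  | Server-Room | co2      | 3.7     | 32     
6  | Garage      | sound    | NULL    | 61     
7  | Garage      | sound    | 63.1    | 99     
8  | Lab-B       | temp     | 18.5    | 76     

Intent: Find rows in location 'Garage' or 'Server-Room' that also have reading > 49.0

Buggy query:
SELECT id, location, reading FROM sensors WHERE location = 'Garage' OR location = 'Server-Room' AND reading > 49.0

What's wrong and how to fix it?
Bug: AND binds tighter than OR, so this parses as location = 'Garage' OR (location = 'Server-Room' AND reading > 49.0)

Fix: Group the OR with parentheses (or use IN), then AND the threshold

Corrected query:
SELECT id, location, reading FROM sensors WHERE (location = 'Garage' OR location = 'Server-Room') AND reading > 49.0

Result:
id | location | reading
---+----------+--------
4  | Garage   | 76.9   
7  | Garage   | 63.1   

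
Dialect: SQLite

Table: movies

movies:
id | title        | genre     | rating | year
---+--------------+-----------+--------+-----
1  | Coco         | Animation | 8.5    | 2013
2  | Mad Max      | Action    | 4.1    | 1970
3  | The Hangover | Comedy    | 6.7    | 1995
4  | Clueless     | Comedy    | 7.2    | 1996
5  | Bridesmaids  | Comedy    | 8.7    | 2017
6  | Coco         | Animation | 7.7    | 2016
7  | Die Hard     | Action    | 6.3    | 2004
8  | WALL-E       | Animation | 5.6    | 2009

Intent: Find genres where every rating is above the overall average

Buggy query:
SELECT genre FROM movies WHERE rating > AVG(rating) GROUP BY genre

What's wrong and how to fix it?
Bug: WHERE evaluates per row before aggregation, so AVG() is unavailable

Fix: Compute the overall average in a scalar subquery and compare each group's MIN against it in HAVING

Corrected query:
SELECT genre FROM movies GROUP BY genre HAVING MIN(rating) > (SELECT AVG(rating) FROM movies)

Result:
(no rows)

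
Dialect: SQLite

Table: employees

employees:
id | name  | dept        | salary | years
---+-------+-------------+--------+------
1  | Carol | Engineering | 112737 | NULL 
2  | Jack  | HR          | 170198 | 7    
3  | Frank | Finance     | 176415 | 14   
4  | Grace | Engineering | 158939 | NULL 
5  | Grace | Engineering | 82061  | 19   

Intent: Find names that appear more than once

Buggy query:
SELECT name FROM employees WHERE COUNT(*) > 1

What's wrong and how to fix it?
Bug: COUNT(*) is an aggregate and cannot be used in WHERE

Fix: GROUP BY name, then filter groups with HAVING COUNT(*) > 1

Corrected query:
SELECT name FROM employees GROUP BY name HAVING COUNT(*) > 1

Result:
name 
-----
Grace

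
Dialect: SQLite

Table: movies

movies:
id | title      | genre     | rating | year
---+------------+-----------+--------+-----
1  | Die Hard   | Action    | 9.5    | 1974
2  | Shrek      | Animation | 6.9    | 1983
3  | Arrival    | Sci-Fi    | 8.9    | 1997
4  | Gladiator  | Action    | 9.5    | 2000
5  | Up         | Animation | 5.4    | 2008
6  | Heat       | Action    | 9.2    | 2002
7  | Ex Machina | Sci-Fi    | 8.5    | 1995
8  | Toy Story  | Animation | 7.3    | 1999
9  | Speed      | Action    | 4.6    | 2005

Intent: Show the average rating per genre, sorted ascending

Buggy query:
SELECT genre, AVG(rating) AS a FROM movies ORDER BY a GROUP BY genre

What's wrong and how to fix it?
Bug: ORDER BY appears before GROUP BY; SQL clause order requires GROUP BY first

Fix: Reorder: SELECT … FROM … GROUP BY … ORDER BY …

Corrected query:
SELECT genre, AVG(rating) AS a FROM movies GROUP BY genre ORDER BY a

Result:
genre     | a       
----------+---------
Animation | 6.533333
Action    | 8.2     
Sci-Fi    | 8.7     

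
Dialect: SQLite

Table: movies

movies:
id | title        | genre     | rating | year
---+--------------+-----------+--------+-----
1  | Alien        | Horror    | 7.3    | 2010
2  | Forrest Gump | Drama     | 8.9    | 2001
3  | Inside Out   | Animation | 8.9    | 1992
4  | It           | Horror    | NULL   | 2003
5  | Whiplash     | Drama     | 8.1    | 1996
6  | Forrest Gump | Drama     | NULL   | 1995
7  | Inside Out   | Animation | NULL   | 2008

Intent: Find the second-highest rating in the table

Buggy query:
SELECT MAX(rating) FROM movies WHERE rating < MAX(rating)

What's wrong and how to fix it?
Bug: MAX(rating) on the right of the comparison is an aggregate-in-WHERE error

Fix: Put the inner MAX in a scalar subquery

Corrected query:
SELECT MAX(rating) FROM movies WHERE rating < (SELECT MAX(rating) FROM movies)

Result:
MAX(rating)
-----------
8.1        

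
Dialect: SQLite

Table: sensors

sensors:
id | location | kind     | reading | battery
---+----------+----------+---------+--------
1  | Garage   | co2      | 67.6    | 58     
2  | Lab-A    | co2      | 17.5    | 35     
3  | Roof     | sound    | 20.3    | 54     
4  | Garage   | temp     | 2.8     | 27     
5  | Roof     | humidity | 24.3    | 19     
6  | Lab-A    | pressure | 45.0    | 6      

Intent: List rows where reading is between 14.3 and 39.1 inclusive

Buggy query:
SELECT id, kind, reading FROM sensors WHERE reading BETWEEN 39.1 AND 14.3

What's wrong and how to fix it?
Bug: The bounds are reversed; BETWEEN a AND b requires a <= b to match anything

Fix: Swap the bounds so the smaller value comes first

Corrected query:
SELECT id, kind, reading FROM sensors WHERE reading BETWEEN 14.3 AND 39.1

Result:
id | kind     | reading
---+----------+--------
2  | co2      | 17.5   
3  | sound    | 20.3   
5  | humidity | 24.3   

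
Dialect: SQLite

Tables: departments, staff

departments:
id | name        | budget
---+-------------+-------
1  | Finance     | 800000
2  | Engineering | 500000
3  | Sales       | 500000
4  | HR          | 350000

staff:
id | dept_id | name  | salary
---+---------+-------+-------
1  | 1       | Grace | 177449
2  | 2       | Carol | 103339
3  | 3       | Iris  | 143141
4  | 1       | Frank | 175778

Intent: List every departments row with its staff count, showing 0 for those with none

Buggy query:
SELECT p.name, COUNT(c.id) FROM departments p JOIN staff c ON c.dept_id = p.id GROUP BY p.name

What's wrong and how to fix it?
Bug: INNER JOIN drops departments rows that have no matching staff rows

Fix: Use LEFT JOIN so parents without children still appear (COUNT(c.id) gives 0)

Corrected query:
SELECT p.name, COUNT(c.id) FROM departments p LEFT JOIN staff c ON c.dept_id = p.id GROUP BY p.name

Result:
name        | COUNT(c.id)
------------+------------
Engineering | 1          
Finance     | 2          
HR          | 0          
Sales       | 1          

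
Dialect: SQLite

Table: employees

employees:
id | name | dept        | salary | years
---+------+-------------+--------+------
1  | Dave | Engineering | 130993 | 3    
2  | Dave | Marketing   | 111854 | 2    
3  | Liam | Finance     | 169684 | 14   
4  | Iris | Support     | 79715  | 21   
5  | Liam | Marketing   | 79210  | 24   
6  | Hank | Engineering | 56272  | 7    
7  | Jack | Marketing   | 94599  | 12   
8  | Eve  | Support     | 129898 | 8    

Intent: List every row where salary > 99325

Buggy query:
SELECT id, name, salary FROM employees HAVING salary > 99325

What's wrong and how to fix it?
Bug: HAVING filters the output of aggregation, but this query has no GROUP BY and no aggregate functions, so SQLite rejects it (HAVING clause on a non-aggregate query); the condition here is per row

Fix: Use WHERE for row-level filtering

Corrected query:
SELECT id, name, salary FROM employees WHERE salary > 99325

Result:
id | name | salary
---+------+-------
1  | Dave | 130993
2  | Dave | 111854
3  | Liam | 169684
8  | Eve  | 129898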